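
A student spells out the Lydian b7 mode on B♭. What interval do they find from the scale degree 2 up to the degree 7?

B♭ lydian dominant: B♭ C D E F G A♭.
That puts C below A♭.
6 letter names make it a sixth; at 8 semitones (a half step narrower than major) the quality is minor.

minor sixth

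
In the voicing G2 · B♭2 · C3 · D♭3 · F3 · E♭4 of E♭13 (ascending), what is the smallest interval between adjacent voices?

minor second

Adjacent intervals: G2→B♭2 = minor third; B♭2→C3 = major second; C3→D♭3 = minor second; D♭3→F3 = major third; F3→E♭4 = minor seventh.
The smallest is C3 to D♭3, a minor second (1 semitone).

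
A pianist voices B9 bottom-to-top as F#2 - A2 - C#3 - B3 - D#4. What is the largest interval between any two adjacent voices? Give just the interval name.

minor seventh

Adjacent intervals: F#2→A2 = minor third; A2→C#3 = major third; C#3→B3 = minor seventh; B3→D#4 = major third.
The largest is C#3 to B3, a minor seventh (10 semitones).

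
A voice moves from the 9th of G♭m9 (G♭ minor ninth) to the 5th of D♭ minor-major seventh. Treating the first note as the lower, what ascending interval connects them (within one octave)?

The 9th of G♭m9 (G♭ minor ninth) is A♭; the 5th of D♭ minor-major seventh is A♭.
Counting 1 letters and 0 half steps from A♭ gives a perfect unison.

perfect 1st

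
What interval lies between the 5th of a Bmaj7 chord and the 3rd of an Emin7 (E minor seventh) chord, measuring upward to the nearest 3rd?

minor second

Bmaj7 has F♯ as its 5th, and Emin7 (E minor seventh) has G as its 3rd.
F♯ up to G is 1 semitone, a half step narrower than a major second, so the interval is minor.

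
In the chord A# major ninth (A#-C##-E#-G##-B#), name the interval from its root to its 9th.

That puts A# below B#.
Counting 9 letters and 14 half steps from A# gives a major ninth.

major ninth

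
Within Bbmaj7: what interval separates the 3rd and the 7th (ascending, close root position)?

perfect fifth

Spelling the chord: Bb–D–F–A.
The 3rd is D and the 7th is A.
D up to A spans 5 letter names and 7 semitones — a perfect fifth.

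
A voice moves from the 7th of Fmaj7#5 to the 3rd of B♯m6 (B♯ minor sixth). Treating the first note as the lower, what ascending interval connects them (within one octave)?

major seventh

The 7th of Fmaj7#5 is E; the 3rd of B♯m6 (B♯ minor sixth) is D♯.
E up to D♯ spans 7 letter names and 11 semitones — a major seventh.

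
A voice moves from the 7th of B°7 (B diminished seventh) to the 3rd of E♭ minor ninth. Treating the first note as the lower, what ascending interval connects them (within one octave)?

minor seventh

The 7th of B°7 (B diminished seventh) is A♭; the 3rd of E♭ minor ninth is G♭.
From A♭ to G♭: 10 semitones over a seventh = minor.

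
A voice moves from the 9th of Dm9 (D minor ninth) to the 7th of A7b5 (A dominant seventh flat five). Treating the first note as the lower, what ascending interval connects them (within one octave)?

minor third

The 9th of Dm9 (D minor ninth) is E; the 7th of A7b5 (A dominant seventh flat five) is G.
E up to G is 3 semitones, a half step narrower than a major third, so the interval is minor.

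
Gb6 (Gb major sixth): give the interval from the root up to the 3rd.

major third

Gb6 is spelled Gb-Bb-Db-Eb.
Root = Gb; 3rd = Bb.
Gb up to Bb spans 3 letter names and 4 semitones — a major third.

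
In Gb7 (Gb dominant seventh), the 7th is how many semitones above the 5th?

3

Gb7: Gb-Bb-Db-Fb.
Db to Fb is a minor third: 3 semitones.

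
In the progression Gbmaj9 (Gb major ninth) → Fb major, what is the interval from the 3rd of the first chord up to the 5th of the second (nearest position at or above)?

minor second

Gbmaj9 (Gb major ninth) has Bb as its 3rd, and Fb major has Cb as its 5th.
From Bb to Cb: 1 semitone over a second = minor.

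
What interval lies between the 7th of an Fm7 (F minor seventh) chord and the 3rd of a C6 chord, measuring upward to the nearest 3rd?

The 7th of Fm7 (F minor seventh) is Eb; the 3rd of C6 is E.
From Eb to E: 1 semitone over a unison = augmented.

augmented unison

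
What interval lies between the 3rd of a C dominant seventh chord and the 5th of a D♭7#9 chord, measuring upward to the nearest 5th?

d4

C dominant seventh has E as its 3rd, and D♭7#9 has A♭ as its 5th.
From E to A♭: 4 semitones over a fourth = diminished.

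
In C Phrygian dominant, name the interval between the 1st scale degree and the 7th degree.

Spelling C Phrygian dominant: C Db E F G Ab Bb.
So we need the interval from C up to Bb.
C up to Bb is 10 semitones, a half step narrower than a major seventh, so the interval is minor.

minor seventh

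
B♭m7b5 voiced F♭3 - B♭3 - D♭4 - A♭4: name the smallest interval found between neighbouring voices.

minor third

Adjacent intervals: F♭3→B♭3 = augmented fourth; B♭3→D♭4 = minor third; D♭4→A♭4 = perfect fifth.
The smallest is B♭3 to D♭4, a minor third (3 semitones).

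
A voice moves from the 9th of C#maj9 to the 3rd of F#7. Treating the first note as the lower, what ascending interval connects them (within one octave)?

perfect fifth

The 9th of C#maj9 is D#; the 3rd of F#7 is A#.
Counting 5 letters and 7 half steps from D# gives a perfect fifth.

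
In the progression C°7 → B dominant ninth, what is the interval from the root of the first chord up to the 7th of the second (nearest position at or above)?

The root of C°7 is C; the 7th of B dominant ninth is A.
C up to A spans 6 letter names and 9 semitones — a major sixth.

major sixth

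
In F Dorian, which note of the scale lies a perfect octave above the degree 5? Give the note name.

C

The scale is F G Ab Bb C D Eb.
The degree 5 is C; a perfect octave above that is C — scale degree 5.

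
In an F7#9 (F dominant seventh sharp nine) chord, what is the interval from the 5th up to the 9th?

F7#9 is spelled F, A, C, Eb, G#.
So we need the interval from C up to G#.
C up to G# is 8 semitones, a half step wider than a perfect fifth, so the interval is augmented.

augmented fifth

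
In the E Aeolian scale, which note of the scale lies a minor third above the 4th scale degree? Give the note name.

C

The scale is E F# G A B C D.
The 4th scale degree is A; a minor third above that is C — scale degree 6.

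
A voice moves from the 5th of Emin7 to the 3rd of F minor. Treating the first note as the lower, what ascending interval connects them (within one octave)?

diminished seventh

The 5th of Emin7 is B; the 3rd of F minor is A♭.
7 letter names make it a seventh; at 9 semitones (a whole step narrower than major) the quality is diminished.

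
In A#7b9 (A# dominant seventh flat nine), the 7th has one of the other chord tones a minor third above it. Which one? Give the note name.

Spelling the chord: A# C## E# G# B.
The 7th is G#. A minor third above G# is B.
B is the chord's 9th.

B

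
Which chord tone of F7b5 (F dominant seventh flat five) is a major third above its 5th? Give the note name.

Eb

F7b5: F-A-Cb-Eb.
The 5th is Cb. A major third above Cb is Eb.
Eb is the chord's 7th.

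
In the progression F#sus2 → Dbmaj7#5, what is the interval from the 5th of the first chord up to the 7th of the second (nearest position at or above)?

The 5th of F#sus2 is C#; the 7th of Dbmaj7#5 is C.
8 letter names make it an octave; at 11 semitones (a half step narrower than perfect) the quality is diminished.

d8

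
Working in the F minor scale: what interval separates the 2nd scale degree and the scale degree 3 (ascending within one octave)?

Spelling the F minor scale: F G A♭ B♭ C D♭ E♭.
The 2nd scale degree is G and the 3rd scale degree is A♭.
From G to A♭: 1 semitone over a second = minor.

minor second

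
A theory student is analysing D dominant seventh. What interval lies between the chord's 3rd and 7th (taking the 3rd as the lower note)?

diminished fifth

D7 (D dominant seventh) is spelled D-F#-A-C.
That puts F# below C.
F# up to C is 6 semitones, a half step narrower than a perfect fifth, so the interval is diminished.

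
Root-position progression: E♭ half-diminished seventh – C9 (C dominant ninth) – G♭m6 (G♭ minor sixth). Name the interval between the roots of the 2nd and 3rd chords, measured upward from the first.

The roots are C and G♭.
5 letter names make it a fifth; at 6 semitones (a half step narrower than perfect) the quality is diminished.

diminished fifth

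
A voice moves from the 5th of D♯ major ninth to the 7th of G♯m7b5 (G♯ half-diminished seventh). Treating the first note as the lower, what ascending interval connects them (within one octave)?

minor sixth

D♯ major ninth has A♯ as its 5th, and G♯m7b5 (G♯ half-diminished seventh) has F♯ as its 7th.
From A♯ to F♯: 8 semitones over a sixth = minor.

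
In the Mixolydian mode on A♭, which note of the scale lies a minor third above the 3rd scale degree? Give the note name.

The scale is A♭ B♭ C D♭ E♭ F G♭.
The 3rd scale degree is C; a minor third above that is E♭ — scale degree 5.

Eb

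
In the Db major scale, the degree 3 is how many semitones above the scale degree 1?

The scale is Db Eb F Gb Ab Bb C.
Db up to F is a major third — 4 semitones.

4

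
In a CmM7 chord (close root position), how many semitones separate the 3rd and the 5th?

C minor-major seventh: C, Eb, G, B.
Eb to G is a major third: 4 semitones.

4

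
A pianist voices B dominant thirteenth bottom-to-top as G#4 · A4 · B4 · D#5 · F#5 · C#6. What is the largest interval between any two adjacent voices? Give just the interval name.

Adjacent intervals: G#4→A4 = minor second; A4→B4 = major second; B4→D#5 = major third; D#5→F#5 = minor third; F#5→C#6 = perfect fifth.
The largest is F#5 to C#6, a perfect fifth (7 semitones).

perfect 5th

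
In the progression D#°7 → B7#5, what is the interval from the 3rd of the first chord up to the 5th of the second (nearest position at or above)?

The 3rd of D#°7 is F#; the 5th of B7#5 is F##.
F# up to F## is 1 semitone, a half step wider than a perfect unison, so the interval is augmented.

augmented unison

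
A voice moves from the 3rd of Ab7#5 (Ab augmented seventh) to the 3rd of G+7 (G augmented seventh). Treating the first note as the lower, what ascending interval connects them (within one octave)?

The 3rd of Ab7#5 (Ab augmented seventh) is C; the 3rd of G+7 (G augmented seventh) is B.
Counting 7 letters and 11 half steps from C gives a major seventh.

major 7th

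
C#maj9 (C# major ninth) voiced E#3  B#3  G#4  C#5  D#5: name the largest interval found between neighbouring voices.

minor sixth

Adjacent intervals: E#3→B#3 = perfect fifth; B#3→G#4 = minor sixth; G#4→C#5 = perfect fourth; C#5→D#5 = major second.
The largest is B#3 to G#4, a minor sixth (8 semitones).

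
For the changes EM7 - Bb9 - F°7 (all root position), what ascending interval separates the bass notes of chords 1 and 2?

The roots are E and Bb.
E up to Bb is 6 semitones, a half step narrower than a perfect fifth, so the interval is diminished.

diminished fifth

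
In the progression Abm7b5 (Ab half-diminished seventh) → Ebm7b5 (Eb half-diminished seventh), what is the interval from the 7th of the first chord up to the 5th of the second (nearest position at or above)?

The 7th of Abm7b5 (Ab half-diminished seventh) is Gb; the 5th of Ebm7b5 (Eb half-diminished seventh) is Bbb.
Gb up to Bbb is 3 semitones, a half step narrower than a major third, so the interval is minor.

minor 3rd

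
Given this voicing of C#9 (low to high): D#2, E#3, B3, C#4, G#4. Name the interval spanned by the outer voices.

The outer voices are D#2 and G#4.
D# up to G# spans 18 letter names and 29 semitones — a perfect 18th.

perfect 18th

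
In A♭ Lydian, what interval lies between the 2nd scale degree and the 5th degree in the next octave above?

Spelling A♭ Lydian: A♭ B♭ C D E♭ F G.
The 2nd scale degree is B♭ and the degree 5 (up an octave) is E♭.
Counting 11 letters and 17 half steps from B♭ gives a perfect eleventh.

perfect eleventh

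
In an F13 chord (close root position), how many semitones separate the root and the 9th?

14

F13: F–A–C–Eb–G–D.
F to G is a major ninth: 14 semitones.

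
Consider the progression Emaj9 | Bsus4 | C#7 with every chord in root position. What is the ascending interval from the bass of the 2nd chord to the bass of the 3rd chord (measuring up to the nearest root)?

major second

The roots are B and C#.
From B to C# is 2 semitones, exactly the major second.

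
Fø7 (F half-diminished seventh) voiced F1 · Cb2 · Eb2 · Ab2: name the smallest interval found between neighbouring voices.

major third

Adjacent intervals: F1→Cb2 = diminished fifth; Cb2→Eb2 = major third; Eb2→Ab2 = perfect fourth.
The smallest is Cb2 to Eb2, a major third (4 semitones).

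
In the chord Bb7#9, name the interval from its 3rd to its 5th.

Bb7#9: Bb-D-F-Ab-C#.
So we need the interval from D up to F.
From D to F: 3 semitones over a third = minor.

minor third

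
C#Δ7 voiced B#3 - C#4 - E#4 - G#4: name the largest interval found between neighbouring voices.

major 3rd

Adjacent intervals: B#3→C#4 = minor second; C#4→E#4 = major third; E#4→G#4 = minor third.
The largest is C#4 to E#4, a major third (4 semitones).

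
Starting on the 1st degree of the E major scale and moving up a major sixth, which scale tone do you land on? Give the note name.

C#

The scale is E F# G# A B C# D#.
The 1st degree is E; a major sixth above that is C# — scale degree 6.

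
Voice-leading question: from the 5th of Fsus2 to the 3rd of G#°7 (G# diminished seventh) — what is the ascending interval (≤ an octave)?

The 5th of Fsus2 is C; the 3rd of G#°7 (G# diminished seventh) is B.
Counting 7 letters and 11 half steps from C gives a major seventh.

major seventh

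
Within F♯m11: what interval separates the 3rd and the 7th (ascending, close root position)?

perfect 5th

F♯m11: F♯ A C♯ E G♯ B.
3rd = A; 7th = E.
A up to E spans 5 letter names and 7 semitones — a perfect fifth.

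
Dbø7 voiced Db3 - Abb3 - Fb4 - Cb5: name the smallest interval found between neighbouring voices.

Adjacent intervals: Db3→Abb3 = diminished fifth; Abb3→Fb4 = major sixth; Fb4→Cb5 = perfect fifth.
The smallest is Db3 to Abb3, a diminished fifth (6 semitones).

diminished fifth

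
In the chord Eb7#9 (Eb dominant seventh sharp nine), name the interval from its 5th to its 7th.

minor third

Spelling the chord: Eb, G, Bb, Db, F#.
That puts Bb below Db.
From Bb to Db: 3 semitones over a third = minor.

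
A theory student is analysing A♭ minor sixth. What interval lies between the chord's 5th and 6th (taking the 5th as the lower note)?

major second

A♭min6: A♭–C♭–E♭–F.
So we need the interval from E♭ up to F.
From E♭ to F is 2 semitones, exactly the major second.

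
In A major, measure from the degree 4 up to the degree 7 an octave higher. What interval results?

The scale runs A B C# D E F# G#.
Degree 4 = D; scale degree 7 (up an octave) = G#.
From D to G#: 18 semitones over an eleventh = augmented.

augmented eleventh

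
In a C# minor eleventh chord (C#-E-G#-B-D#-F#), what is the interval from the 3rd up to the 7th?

perfect fifth

The 3rd is E and the 7th is B.
Counting 5 letters and 7 half steps from E gives a perfect fifth.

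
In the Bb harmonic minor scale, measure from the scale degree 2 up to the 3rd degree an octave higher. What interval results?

Bb harmonic minor: Bb C Db Eb F Gb A.
So we need the interval from C up to Db.
C up to Db is 13 semitones, a half step narrower than a major ninth, so the interval is minor.

minor ninth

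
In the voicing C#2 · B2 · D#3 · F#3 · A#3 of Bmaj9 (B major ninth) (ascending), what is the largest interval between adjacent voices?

Adjacent intervals: C#2→B2 = minor seventh; B2→D#3 = major third; D#3→F#3 = minor third; F#3→A#3 = major third.
The largest is C#2 to B2, a minor seventh (10 semitones).

minor seventh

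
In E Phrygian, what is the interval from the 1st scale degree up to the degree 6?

minor sixth

Spelling E Phrygian: E F G A B C D.
That puts E below C.
From E to C: 8 semitones over a sixth = minor.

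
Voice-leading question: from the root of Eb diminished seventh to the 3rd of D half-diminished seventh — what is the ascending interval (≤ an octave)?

M2

Eb diminished seventh has Eb as its root, and D half-diminished seventh has F as its 3rd.
From Eb to F is 2 semitones, exactly the major second.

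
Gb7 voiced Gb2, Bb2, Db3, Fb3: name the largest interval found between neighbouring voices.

Adjacent intervals: Gb2→Bb2 = major third; Bb2→Db3 = minor third; Db3→Fb3 = minor third.
The largest is Gb2 to Bb2, a major third (4 semitones).

M3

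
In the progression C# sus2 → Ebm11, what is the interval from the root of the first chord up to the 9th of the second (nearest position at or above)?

diminished 4th

The root of C# sus2 is C#; the 9th of Ebm11 is F.
From C# to F: 4 semitones over a fourth = diminished.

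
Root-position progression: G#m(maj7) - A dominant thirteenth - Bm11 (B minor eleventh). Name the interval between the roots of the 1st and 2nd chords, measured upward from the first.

minor 2nd

The roots are G# and A.
From G# to A: 1 semitone over a second = minor.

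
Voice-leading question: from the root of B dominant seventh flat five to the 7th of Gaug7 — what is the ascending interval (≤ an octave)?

d5

B dominant seventh flat five has B as its root, and Gaug7 has F as its 7th.
5 letter names make it a fifth; at 6 semitones (a half step narrower than perfect) the quality is diminished.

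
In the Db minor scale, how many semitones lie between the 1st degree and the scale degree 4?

The scale is Db Eb Fb Gb Ab Bbb Cb.
Db up to Gb is a perfect fourth — 5 semitones.

5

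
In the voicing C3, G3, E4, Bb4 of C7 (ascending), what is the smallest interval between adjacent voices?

Adjacent intervals: C3→G3 = perfect fifth; G3→E4 = major sixth; E4→Bb4 = diminished fifth.
The smallest is E4 to Bb4, a diminished fifth (6 semitones).

diminished fifth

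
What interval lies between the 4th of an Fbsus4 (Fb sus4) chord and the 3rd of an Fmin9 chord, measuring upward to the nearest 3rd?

M7

The 4th of Fbsus4 (Fb sus4) is Bbb; the 3rd of Fmin9 is Ab.
Counting 7 letters and 11 half steps from Bbb gives a major seventh.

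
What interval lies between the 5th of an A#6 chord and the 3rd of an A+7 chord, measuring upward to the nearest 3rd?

The 5th of A#6 is E#; the 3rd of A+7 is C#.
From E# to C#: 8 semitones over a sixth = minor.

minor sixth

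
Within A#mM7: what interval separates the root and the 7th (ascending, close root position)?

A#mM7 (A# minor-major seventh) is spelled A#–C#–E#–G##.
The root is A# and the 7th is G##.
A# up to G## spans 7 letter names and 11 semitones — a major seventh.

major seventh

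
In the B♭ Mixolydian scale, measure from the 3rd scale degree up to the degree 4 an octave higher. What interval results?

minor ninth

The scale runs B♭ C D E♭ F G A♭.
That puts D below E♭.
From D to E♭: 13 semitones over a ninth = minor.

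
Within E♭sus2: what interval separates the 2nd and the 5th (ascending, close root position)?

E♭ sus2 is spelled E♭–F–B♭.
The 2nd is F and the 5th is B♭.
F up to B♭ spans 4 letter names and 5 semitones — a perfect fourth.

perfect fourth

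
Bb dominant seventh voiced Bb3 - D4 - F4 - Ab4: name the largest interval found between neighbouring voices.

Adjacent intervals: Bb3→D4 = major third; D4→F4 = minor third; F4→Ab4 = minor third.
The largest is Bb3 to D4, a major third (4 semitones).

major 3rd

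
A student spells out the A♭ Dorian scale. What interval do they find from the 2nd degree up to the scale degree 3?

Spelling the A♭ Dorian scale: A♭ B♭ C♭ D♭ E♭ F G♭.
The 2nd degree is B♭ and the 3rd scale degree is C♭.
2 letter names make it a second; at 1 semitone (a half step narrower than major) the quality is minor.

minor 2nd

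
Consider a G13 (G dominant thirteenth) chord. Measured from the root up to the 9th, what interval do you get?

major 9th

Spelling the chord: G–B–D–F–A–E.
So we need the interval from G up to A.
Counting 9 letters and 14 half steps from G gives a major ninth.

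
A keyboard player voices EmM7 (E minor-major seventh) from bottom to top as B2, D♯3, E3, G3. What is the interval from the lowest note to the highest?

m6

The outer voices are B2 and G3.
From B to G: 8 semitones over a sixth = minor.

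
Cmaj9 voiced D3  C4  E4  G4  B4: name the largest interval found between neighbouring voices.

m7

Adjacent intervals: D3→C4 = minor seventh; C4→E4 = major third; E4→G4 = minor third; G4→B4 = major third.
The largest is D3 to C4, a minor seventh (10 semitones).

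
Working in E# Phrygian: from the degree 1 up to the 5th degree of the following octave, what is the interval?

perfect twelfth

E# phrygian: E# F# G# A# B# C# D#.
The degree 1 is E# and the 5th degree (up an octave) is B#.
E# up to B# spans 12 letter names and 19 semitones — a perfect twelfth.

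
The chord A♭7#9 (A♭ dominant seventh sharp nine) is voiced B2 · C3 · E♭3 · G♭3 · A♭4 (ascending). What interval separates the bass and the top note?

diminished fourteenth

The outer voices are B2 and A♭4.
From B to A♭: 21 semitones over a fourteenth = diminished.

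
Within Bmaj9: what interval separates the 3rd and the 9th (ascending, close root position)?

Bmaj9 (B major ninth): B–D#–F#–A#–C#.
3rd = D#; 9th = C#.
D# up to C# is 10 semitones, a half step narrower than a major seventh, so the interval is minor.

minor seventh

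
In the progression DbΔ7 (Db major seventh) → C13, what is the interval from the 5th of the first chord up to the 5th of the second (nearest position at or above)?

The 5th of DbΔ7 (Db major seventh) is Ab; the 5th of C13 is G.
From Ab to G is 11 semitones, exactly the major seventh.

major 7th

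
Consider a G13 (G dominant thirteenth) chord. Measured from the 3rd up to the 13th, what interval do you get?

perfect eleventh

Spelling the chord: G-B-D-F-A-E.
The 3rd is B and the 13th is E.
B up to E spans 11 letter names and 17 semitones — a perfect eleventh.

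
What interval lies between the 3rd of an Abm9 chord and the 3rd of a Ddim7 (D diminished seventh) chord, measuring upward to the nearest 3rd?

augmented fourth

Abm9 has Cb as its 3rd, and Ddim7 (D diminished seventh) has F as its 3rd.
Cb up to F is 6 semitones, a half step wider than a perfect fourth, so the interval is augmented.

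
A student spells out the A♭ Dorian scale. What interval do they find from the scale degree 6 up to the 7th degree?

Spelling the A♭ Dorian scale: A♭ B♭ C♭ D♭ E♭ F G♭.
Scale degree 6 = F; scale degree 7 = G♭.
2 letter names make it a second; at 1 semitone (a half step narrower than major) the quality is minor.

minor second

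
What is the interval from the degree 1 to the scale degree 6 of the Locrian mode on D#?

minor 6th

Spelling the Locrian mode on D#: D# E F# G# A B C#.
The degree 1 is D# and the degree 6 is B.
6 letter names make it a sixth; at 8 semitones (a half step narrower than major) the quality is minor.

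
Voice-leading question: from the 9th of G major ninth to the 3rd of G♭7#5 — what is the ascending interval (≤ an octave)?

minor 2nd

G major ninth has A as its 9th, and G♭7#5 has B♭ as its 3rd.
2 letter names make it a second; at 1 semitone (a half step narrower than major) the quality is minor.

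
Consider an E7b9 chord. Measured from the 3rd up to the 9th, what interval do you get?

diminished seventh

E7b9: E-G♯-B-D-F.
That puts G♯ below F.
From G♯ to F: 9 semitones over a seventh = diminished.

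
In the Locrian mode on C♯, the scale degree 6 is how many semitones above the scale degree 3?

The scale is C♯ D E F♯ G A B.
E up to A is a perfect fourth — 5 semitones.

5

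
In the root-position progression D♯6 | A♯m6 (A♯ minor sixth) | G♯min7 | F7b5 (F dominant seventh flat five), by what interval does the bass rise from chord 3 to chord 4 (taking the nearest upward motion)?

The roots are G♯ and F.
7 letter names make it a seventh; at 9 semitones (a whole step narrower than major) the quality is diminished.

d7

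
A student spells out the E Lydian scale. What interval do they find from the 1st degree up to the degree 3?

E lydian: E F♯ G♯ A♯ B C♯ D♯.
1st degree = E; scale degree 3 = G♯.
E up to G♯ spans 3 letter names and 4 semitones — a major third.

major third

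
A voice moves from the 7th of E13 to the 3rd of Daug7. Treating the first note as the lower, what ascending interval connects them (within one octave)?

The 7th of E13 is D; the 3rd of Daug7 is F♯.
Counting 3 letters and 4 half steps from D gives a major third.

M3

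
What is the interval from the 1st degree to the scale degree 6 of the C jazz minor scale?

major sixth

C melodic minor: C D Eb F G A B.
That puts C below A.
Counting 6 letters and 9 half steps from C gives a major sixth.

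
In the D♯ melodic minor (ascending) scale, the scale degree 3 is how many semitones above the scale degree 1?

3

The scale is D♯ E♯ F♯ G♯ A♯ B♯ C𝄪.
D♯ up to F♯ is a minor third — 3 semitones.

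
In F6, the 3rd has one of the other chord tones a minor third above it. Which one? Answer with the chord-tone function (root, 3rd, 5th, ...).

5th

Spelling the chord: F–A–C–D.
The 3rd is A. A minor third above A is C.
C is the chord's 5th.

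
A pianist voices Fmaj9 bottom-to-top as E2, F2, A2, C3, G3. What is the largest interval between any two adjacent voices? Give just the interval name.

Adjacent intervals: E2→F2 = minor second; F2→A2 = major third; A2→C3 = minor third; C3→G3 = perfect fifth.
The largest is C3 to G3, a perfect fifth (7 semitones).

perfect fifth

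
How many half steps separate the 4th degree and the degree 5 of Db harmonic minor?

The scale is Db Eb Fb Gb Ab Bbb C.
Gb up to Ab is a major second — 2 semitones.

2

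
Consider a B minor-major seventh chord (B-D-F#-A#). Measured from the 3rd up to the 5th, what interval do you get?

major third

The 3rd is D and the 5th is F#.
From D to F# is 4 semitones, exactly the major third.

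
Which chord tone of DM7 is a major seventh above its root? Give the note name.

The chord tones of DM7 (D major seventh) are D, F#, A, C#.
The root is D. A major seventh above D is C#.
C# is the chord's 7th.

C#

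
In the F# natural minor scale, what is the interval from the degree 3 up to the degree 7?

The scale runs F# G# A B C# D E.
So we need the interval from A up to E.
Counting 5 letters and 7 half steps from A gives a perfect fifth.

perfect fifth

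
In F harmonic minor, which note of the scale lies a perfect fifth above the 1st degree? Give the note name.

C

The scale is F G Ab Bb C Db E.
The 1st degree is F; a perfect fifth above that is C — scale degree 5.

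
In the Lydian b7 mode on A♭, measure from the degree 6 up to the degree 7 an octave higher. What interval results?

minor ninth

Spelling the Lydian b7 mode on A♭: A♭ B♭ C D E♭ F G♭.
Degree 6 = F; 7th scale degree (up an octave) = G♭.
F up to G♭ is 13 semitones, a half step narrower than a major ninth, so the interval is minor.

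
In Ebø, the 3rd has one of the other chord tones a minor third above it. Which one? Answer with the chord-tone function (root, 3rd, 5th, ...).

5th

The chord tones of Eb half-diminished seventh are Eb, Gb, Bbb, Db.
The 3rd is Gb. A minor third above Gb is Bbb.
Bbb is the chord's 5th.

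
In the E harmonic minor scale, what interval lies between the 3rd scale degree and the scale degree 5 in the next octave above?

Spelling the E harmonic minor scale: E F# G A B C D#.
So we need the interval from G up to B.
Counting 10 letters and 16 half steps from G gives a major tenth.

major tenth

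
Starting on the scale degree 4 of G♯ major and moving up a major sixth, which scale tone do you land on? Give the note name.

A#

The scale is G♯ A♯ B♯ C♯ D♯ E♯ F𝄪.
The scale degree 4 is C♯; a major sixth above that is A♯ — scale degree 2.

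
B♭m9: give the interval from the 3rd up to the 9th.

M7

Spelling the chord: B♭–D♭–F–A♭–C.
3rd = D♭; 9th = C.
From D♭ to C is 11 semitones, exactly the major seventh.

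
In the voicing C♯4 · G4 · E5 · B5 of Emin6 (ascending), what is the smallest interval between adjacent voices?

Adjacent intervals: C♯4→G4 = diminished fifth; G4→E5 = major sixth; E5→B5 = perfect fifth.
The smallest is C♯4 to G4, a diminished fifth (6 semitones).

diminished fifth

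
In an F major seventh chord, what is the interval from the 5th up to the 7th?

major third

F major seventh: F, A, C, E.
So we need the interval from C up to E.
From C to E is 4 semitones, exactly the major third.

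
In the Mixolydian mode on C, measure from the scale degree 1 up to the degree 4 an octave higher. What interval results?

Spelling the Mixolydian mode on C: C D E F G A B♭.
That puts C below F.
C up to F spans 11 letter names and 17 semitones — a perfect eleventh.

perfect eleventh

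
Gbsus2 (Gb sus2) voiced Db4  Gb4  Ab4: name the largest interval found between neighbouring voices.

Adjacent intervals: Db4→Gb4 = perfect fourth; Gb4→Ab4 = major second.
The largest is Db4 to Gb4, a perfect fourth (5 semitones).

perfect fourth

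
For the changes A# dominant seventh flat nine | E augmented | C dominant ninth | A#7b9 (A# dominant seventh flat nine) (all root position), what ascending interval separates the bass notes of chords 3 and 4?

The roots are C and A#.
C up to A# is 10 semitones, a half step wider than a major sixth, so the interval is augmented.

A6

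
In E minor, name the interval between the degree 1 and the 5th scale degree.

Spelling E minor: E F♯ G A B C D.
That puts E below B.
From E to B is 7 semitones, exactly the perfect fifth.

perfect 5th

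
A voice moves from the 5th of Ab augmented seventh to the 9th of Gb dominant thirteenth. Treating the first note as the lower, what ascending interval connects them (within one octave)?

diminished fourth

Ab augmented seventh has E as its 5th, and Gb dominant thirteenth has Ab as its 9th.
E up to Ab is 4 semitones, a half step narrower than a perfect fourth, so the interval is diminished.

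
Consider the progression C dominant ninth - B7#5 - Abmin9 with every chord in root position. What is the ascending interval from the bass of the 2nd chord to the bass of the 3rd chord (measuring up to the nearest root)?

The roots are B and Ab.
7 letter names make it a seventh; at 9 semitones (a whole step narrower than major) the quality is diminished.

diminished 7th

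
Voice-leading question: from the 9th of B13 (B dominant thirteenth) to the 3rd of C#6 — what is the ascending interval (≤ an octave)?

M3

The 9th of B13 (B dominant thirteenth) is C#; the 3rd of C#6 is E#.
Counting 3 letters and 4 half steps from C# gives a major third.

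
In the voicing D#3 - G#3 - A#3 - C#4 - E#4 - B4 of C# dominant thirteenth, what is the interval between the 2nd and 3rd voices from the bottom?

major 2nd

Those voices are G#3 and A#3.
From G# to A# is 2 semitones, exactly the major second.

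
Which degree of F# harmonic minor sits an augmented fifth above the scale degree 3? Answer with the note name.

The scale is F# G# A B C# D E#.
The scale degree 3 is A; an augmented fifth above that is E# — scale degree 7.

E#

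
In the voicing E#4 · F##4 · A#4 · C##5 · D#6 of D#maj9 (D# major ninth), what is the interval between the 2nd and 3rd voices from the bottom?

Those voices are F##4 and A#4.
3 letter names make it a third; at 3 semitones (a half step narrower than major) the quality is minor.

minor third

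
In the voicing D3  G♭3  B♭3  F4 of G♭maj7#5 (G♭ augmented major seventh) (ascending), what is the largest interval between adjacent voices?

perfect 5th

Adjacent intervals: D3→G♭3 = diminished fourth; G♭3→B♭3 = major third; B♭3→F4 = perfect fifth.
The largest is B♭3 to F4, a perfect fifth (7 semitones).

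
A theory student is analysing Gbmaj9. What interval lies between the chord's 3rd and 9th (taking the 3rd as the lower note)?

minor seventh

Gbmaj9 is spelled Gb, Bb, Db, F, Ab.
3rd = Bb; 9th = Ab.
Bb up to Ab is 10 semitones, a half step narrower than a major seventh, so the interval is minor.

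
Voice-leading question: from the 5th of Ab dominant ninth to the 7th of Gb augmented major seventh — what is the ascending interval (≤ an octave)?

Ab dominant ninth has Eb as its 5th, and Gb augmented major seventh has F as its 7th.
Eb up to F spans 2 letter names and 2 semitones — a major second.

major second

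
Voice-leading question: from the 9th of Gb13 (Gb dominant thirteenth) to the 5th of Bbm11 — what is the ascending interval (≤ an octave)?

The 9th of Gb13 (Gb dominant thirteenth) is Ab; the 5th of Bbm11 is F.
From Ab to F is 9 semitones, exactly the major sixth.

major sixth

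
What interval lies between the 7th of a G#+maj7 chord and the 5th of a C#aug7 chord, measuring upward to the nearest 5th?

major second

G#+maj7 has F## as its 7th, and C#aug7 has G## as its 5th.
From F## to G## is 2 semitones, exactly the major second.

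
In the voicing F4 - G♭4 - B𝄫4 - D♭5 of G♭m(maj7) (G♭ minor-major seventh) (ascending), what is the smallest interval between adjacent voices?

minor second

Adjacent intervals: F4→G♭4 = minor second; G♭4→B𝄫4 = minor third; B𝄫4→D♭5 = major third.
The smallest is F4 to G♭4, a minor second (1 semitone).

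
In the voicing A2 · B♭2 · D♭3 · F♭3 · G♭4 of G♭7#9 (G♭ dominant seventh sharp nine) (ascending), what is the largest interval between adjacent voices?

major 9th

Adjacent intervals: A2→B♭2 = minor second; B♭2→D♭3 = minor third; D♭3→F♭3 = minor third; F♭3→G♭4 = major ninth.
The largest is F♭3 to G♭4, a major ninth (14 semitones).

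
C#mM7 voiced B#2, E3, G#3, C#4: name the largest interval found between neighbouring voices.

Adjacent intervals: B#2→E3 = diminished fourth; E3→G#3 = major third; G#3→C#4 = perfect fourth.
The largest is G#3 to C#4, a perfect fourth (5 semitones).

perfect 4th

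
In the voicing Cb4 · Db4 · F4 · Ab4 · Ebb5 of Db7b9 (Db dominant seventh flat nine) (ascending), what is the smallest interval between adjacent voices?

Adjacent intervals: Cb4→Db4 = major second; Db4→F4 = major third; F4→Ab4 = minor third; Ab4→Ebb5 = diminished fifth.
The smallest is Cb4 to Db4, a major second (2 semitones).

major second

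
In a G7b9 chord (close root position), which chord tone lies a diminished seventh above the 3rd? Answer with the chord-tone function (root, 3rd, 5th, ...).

Spelling the chord: G, B, D, F, A♭.
The 3rd is B. A diminished seventh above B is A♭.
A♭ is the chord's 9th.

9th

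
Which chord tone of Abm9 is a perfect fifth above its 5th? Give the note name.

Bb

Abm9 (Ab minor ninth) is spelled Ab–Cb–Eb–Gb–Bb.
The 5th is Eb. A perfect fifth above Eb is Bb.
Bb is the chord's 9th.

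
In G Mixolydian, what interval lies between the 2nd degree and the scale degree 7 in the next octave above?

Spelling G Mixolydian: G A B C D E F.
That puts A below F.
A up to F is 20 semitones, a half step narrower than a major thirteenth, so the interval is minor.

minor thirteenth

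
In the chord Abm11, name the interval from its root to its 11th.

The chord tones of Abm11 (Ab minor eleventh) are Ab Cb Eb Gb Bb Db.
That puts Ab below Db.
From Ab to Db is 17 semitones, exactly the perfect eleventh.

perfect eleventh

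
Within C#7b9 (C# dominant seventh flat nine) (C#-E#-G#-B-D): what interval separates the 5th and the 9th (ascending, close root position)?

That puts G# below D.
G# up to D is 6 semitones, a half step narrower than a perfect fifth, so the interval is diminished.

diminished 5th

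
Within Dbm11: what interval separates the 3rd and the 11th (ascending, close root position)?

M9

Dbm11: Db–Fb–Ab–Cb–Eb–Gb.
That puts Fb below Gb.
Counting 9 letters and 14 half steps from Fb gives a major ninth.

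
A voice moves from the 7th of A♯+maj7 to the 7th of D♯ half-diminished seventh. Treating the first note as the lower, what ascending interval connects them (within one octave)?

A♯+maj7 has G𝄪 as its 7th, and D♯ half-diminished seventh has C♯ as its 7th.
4 letter names make it a fourth; at 4 semitones (a half step narrower than perfect) the quality is diminished.

diminished fourth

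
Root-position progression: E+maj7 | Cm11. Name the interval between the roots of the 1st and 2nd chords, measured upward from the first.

The roots are E and C.
6 letter names make it a sixth; at 8 semitones (a half step narrower than major) the quality is minor.

m6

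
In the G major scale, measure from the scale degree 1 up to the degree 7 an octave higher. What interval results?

major 14th

G major: G A B C D E F#.
So we need the interval from G up to F#.
Counting 14 letters and 23 half steps from G gives a major fourteenth.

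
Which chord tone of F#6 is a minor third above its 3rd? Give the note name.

C#

The chord tones of F#6 are F#-A#-C#-D#.
The 3rd is A#. A minor third above A# is C#.
C# is the chord's 5th.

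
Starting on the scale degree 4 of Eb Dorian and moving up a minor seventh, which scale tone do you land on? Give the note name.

Gb

The scale is Eb F Gb Ab Bb C Db.
The scale degree 4 is Ab; a minor seventh above that is Gb — scale degree 3.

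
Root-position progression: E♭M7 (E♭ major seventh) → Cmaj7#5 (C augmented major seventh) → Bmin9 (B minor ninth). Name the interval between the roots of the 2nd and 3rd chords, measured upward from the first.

The roots are C and B.
C up to B spans 7 letter names and 11 semitones — a major seventh.

major seventh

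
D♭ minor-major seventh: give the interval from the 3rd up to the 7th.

A5

The chord tones of D♭m(maj7) are D♭ F♭ A♭ C.
That puts F♭ below C.
F♭ up to C is 8 semitones, a half step wider than a perfect fifth, so the interval is augmented.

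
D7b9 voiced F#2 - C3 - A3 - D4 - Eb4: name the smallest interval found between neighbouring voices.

Adjacent intervals: F#2→C3 = diminished fifth; C3→A3 = major sixth; A3→D4 = perfect fourth; D4→Eb4 = minor second.
The smallest is D4 to Eb4, a minor second (1 semitone).

m2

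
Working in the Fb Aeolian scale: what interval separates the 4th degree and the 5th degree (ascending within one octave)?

major second

The scale runs Fb Gb Abb Bbb Cb Dbb Ebb.
4th degree = Bbb; scale degree 5 = Cb.
Counting 2 letters and 2 half steps from Bbb gives a major second.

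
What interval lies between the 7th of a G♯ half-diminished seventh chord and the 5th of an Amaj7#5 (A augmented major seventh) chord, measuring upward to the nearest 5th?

The 7th of G♯ half-diminished seventh is F♯; the 5th of Amaj7#5 (A augmented major seventh) is E♯.
Counting 7 letters and 11 half steps from F♯ gives a major seventh.

major seventh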